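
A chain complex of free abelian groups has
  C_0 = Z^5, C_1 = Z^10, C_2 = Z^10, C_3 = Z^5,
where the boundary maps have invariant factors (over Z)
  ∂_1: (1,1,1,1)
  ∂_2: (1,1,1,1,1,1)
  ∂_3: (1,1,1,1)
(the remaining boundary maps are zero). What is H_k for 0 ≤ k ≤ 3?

H_0: b_0 = 5 − 0 − 4 = 1; torsion from ∂_1 factors > 1: none. So H_0 = Z.
H_1: b_1 = 10 − 4 − 6 = 0; torsion from ∂_2 factors > 1: none. So H_1 = 0.
H_2: b_2 = 10 − 6 − 4 = 0; torsion from ∂_3 factors > 1: none. So H_2 = 0.
H_3: b_3 = 5 − 4 − 0 = 1; torsion from ∂_4 factors > 1: none. So H_3 = Z.

H_0 = Z,  H_1 = 0,  H_2 = 0,  H_3 = Z.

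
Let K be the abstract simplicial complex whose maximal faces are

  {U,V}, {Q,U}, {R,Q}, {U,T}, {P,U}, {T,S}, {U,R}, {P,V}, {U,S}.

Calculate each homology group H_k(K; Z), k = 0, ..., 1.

H_0 ≅ Z,  H_1 ≅ Z^3.

We work with the vertex ordering P < Q < R < S < T < U < V. The simplices of K, each written with vertices in increasing order, are:

  0-simplices (7): P, Q, R, S, T, U, V
  1-simplices (9): PU, PV, QR, QU, RU, ST, SU, TU, UV

Hence C_0 ≅ Z^7, C_1 ≅ Z^9.

Boundary ∂_1: C_1 → C_0 maps an edge to its endpoints' difference, ∂[p,q] = q − p.
This gives a 7×9 integer matrix of rank 6; reducing to Smith normal form yields diagonal entries (1,1,1,1,1,1).

From H_k ≅ ker(∂_k) / im(∂_{k+1}) we obtain:

  H_0: rank C_0 − rank ∂_1 = 7 − 6 = 1, and the invariant factors of ∂_1 are all 1, so H_0 = Z.
  H_1: rank ker ∂_1 − rank ∂_2 = (9 − 6) − 0 = 3, and there is no ∂_2, so H_1 = Z^3.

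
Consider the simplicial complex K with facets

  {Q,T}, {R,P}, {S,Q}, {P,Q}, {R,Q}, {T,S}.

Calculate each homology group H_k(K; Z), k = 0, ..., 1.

H_0 ≅ Z,  H_1 ≅ Z^2.

Fix the vertex order P < Q < R < S < T and write every simplex with vertices in increasing order. Then dim K = 1 and the simplices of K are:

  0-simplices (5): P, Q, R, S, T
  1-simplices (6): PQ, PR, QR, QS, QT, ST

giving chain groups C_0 ≅ Z^5, C_1 ≅ Z^6.

The boundary map ∂_1: C_1 → C_0 is given by ∂[p,q] = [q] − [p].
The resulting 5×6 matrix has rank 4, and its Smith normal form has invariant factors (1,1,1,1).

Computing H_k = (kernel of ∂_k) / (image of ∂_{k+1}):

  H_0: rank C_0 − rank ∂_1 = 5 − 4 = 1, and the invariant factors of ∂_1 are all 1, so H_0 = Z.
  H_1: rank ker ∂_1 − rank ∂_2 = (6 − 4) − 0 = 2, and there is no ∂_2, so H_1 = Z^2.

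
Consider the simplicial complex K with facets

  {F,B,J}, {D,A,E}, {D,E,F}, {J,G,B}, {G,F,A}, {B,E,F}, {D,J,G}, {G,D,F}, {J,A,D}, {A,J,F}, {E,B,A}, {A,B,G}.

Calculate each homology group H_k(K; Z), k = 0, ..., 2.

H_0 ≅ Z,  H_1 ≅ Z/2,  H_2 = 0.

We work with the vertex ordering A < B < D < E < F < G < J. The simplices of K, each written with vertices in increasing order, are:

  0-simplices (7): A, B, D, E, F, G, J
  1-simplices (18): AB, AD, AE, AF, AG, AJ, BE, BF, BG, BJ, DE, DF, DG, DJ, EF, FG, FJ, GJ
  2-simplices (12): ABE, ABG, ADE, ADJ, AFG, AFJ, BEF, BFJ, BGJ, DEF, DFG, DGJ

giving chain groups C_0 ≅ Z^7, C_1 ≅ Z^18, C_2 ≅ Z^12.

Boundary ∂_1: C_1 → C_0 is given by ∂[p,q] = [q] − [p].
The 7×18 boundary matrix has rank 6 and Smith normal form diag(1,1,1,1,1,1).

Boundary ∂_2: C_2 → C_1 maps a triangle to the signed sum of its edges. For instance
  ∂DEF = EF − DF + DE,
  ∂DFG = FG − DG + DF.
The 18×12 boundary matrix has rank 12 and Smith normal form diag(1,1,1,1,1,1,1,1,1,1,1,2).

Computing H_k = (kernel of ∂_k) / (image of ∂_{k+1}):

  H_0: rank C_0 − rank ∂_1 = 7 − 6 = 1, and the invariant factors of ∂_1 are all 1, so H_0 ≅ Z.
  H_1: rank ker ∂_1 − rank ∂_2 = (18 − 6) − 12 = 0, and ∂_2 has invariant factor 2 > 1, so H_1 ≅ Z/2.
  H_2: rank ker ∂_2 − rank ∂_3 = (12 − 12) − 0 = 0, and there is no ∂_3, so H_2 ≅ 0.

As a check, the Euler characteristic is 7 − 18 + 12 = 1, which agrees with 1 − 0 + 0 = 1.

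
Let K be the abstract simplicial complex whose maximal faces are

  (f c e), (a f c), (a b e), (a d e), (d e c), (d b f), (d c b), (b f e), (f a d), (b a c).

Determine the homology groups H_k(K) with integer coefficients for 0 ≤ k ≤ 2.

Fix the vertex order a < b < c < d < e < f and write every simplex with vertices in increasing order. Then dim K = 2 and the simplices of K are:

  0-simplices (6): a, b, c, d, e, f
  1-simplices (15): ab, ac, ad, ae, af, bc, bd, be, bf, cd, ce, cf, de, df, ef
  2-simplices (10): abc, abe, acf, ade, adf, bcd, bdf, bef, cde, cef

giving chain groups C_0 ≅ Z^6, C_1 ≅ Z^15, C_2 ≅ Z^10.

∂_1: C_1 → C_0 is given by ∂[p,q] = [q] − [p]. For instance
  ∂df = f − d.
This gives a 6×15 integer matrix of rank 5; reducing to Smith normal form yields diagonal entries (1,1,1,1,1).

Boundary ∂_2: C_2 → C_1 maps a triangle to the signed sum of its edges. For instance
  ∂ade = de − ae + ad,
  ∂abe = be − ae + ab.
The resulting 15×10 matrix has rank 10, and its Smith normal form has invariant factors (1,1,1,1,1,1,1,1,1,2).

Computing H_k = (kernel of ∂_k) / (image of ∂_{k+1}):

  H_0: rank C_0 − rank ∂_1 = 6 − 5 = 1, and the invariant factors of ∂_1 are all 1, so H_0 = Z.
  H_1: rank ker ∂_1 − rank ∂_2 = (15 − 5) − 10 = 0, and ∂_2 has invariant factor 2 > 1, so H_1 = Z_2.
  H_2: rank ker ∂_2 − rank ∂_3 = (10 − 10) − 0 = 0, and there is no ∂_3, so H_2 = 0.

H_0 = Z,  H_1 = Z_2,  H_2 = 0.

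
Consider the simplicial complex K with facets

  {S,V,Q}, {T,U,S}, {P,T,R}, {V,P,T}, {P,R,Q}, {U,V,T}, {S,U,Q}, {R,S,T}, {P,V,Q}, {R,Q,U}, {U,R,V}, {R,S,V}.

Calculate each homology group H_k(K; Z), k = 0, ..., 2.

Order the vertices as P < Q < R < S < T < U < V. Listing each simplex with vertices in this order, K has dimension 2 with simplices:

  0-simplices (7): P, Q, R, S, T, U, V
  1-simplices (18): PQ, PR, PT, PV, QR, QS, QU, QV, RS, RT, RU, RV, ST, SU, SV, TU, TV, UV
  2-simplices (12): PQR, PQV, PRT, PTV, QRU, QSU, QSV, RST, RSV, RUV, STU, TUV

giving chain groups C_0 ≅ Z^7, C_1 ≅ Z^18, C_2 ≅ Z^12.

Boundary ∂_1: C_1 → C_0 sends each edge [p,q] (with p < q) to q − p.
As a 7×18 matrix over Z this has rank 6, with invariant factors (1,1,1,1,1,1).

∂_2: C_2 → C_1 acts by ∂[p,q,r] = [q,r] − [p,r] + [p,q]. For instance
  ∂QRU = RU − QU + QR,
  ∂RUV = UV − RV + RU.
This gives a 18×12 integer matrix of rank 12; reducing to Smith normal form yields diagonal entries (1,1,1,1,1,1,1,1,1,1,1,2).

Now H_k = ker ∂_k / im ∂_{k+1}, so:

  H_0: rank C_0 − rank ∂_1 = 7 − 6 = 1, and the invariant factors of ∂_1 are all 1, so H_0 ≅ Z.
  H_1: rank ker ∂_1 − rank ∂_2 = (18 − 6) − 12 = 0, and ∂_2 has invariant factor 2 > 1, so H_1 ≅ Z/2.
  H_2: rank ker ∂_2 − rank ∂_3 = (12 − 12) − 0 = 0, and there is no ∂_3, so H_2 ≅ 0.

H_0 = Z,  H_1 = Z/2,  H_2 = 0.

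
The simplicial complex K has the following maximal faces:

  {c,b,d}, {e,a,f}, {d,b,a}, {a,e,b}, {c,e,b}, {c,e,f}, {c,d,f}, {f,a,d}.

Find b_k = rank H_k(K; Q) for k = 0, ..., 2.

Order the vertices as a < b < c < d < e < f. Listing each simplex with vertices in this order, K has dimension 2 with simplices:

  0-simplices (6): a, b, c, d, e, f
  1-simplices (12): ab, ad, ae, af, bc, bd, be, cd, ce, cf, df, ef
  2-simplices (8): abd, abe, adf, aef, bcd, bce, cdf, cef

Hence C_0 ≅ Z^6, C_1 ≅ Z^12, C_2 ≅ Z^8.

∂_1: C_1 → C_0 sends each edge [p,q] (with p < q) to q − p. For instance
  ∂af = f − a.
This gives a 6×12 integer matrix of rank 5; reducing to Smith normal form yields diagonal entries (1,1,1,1,1).

Boundary ∂_2: C_2 → C_1 maps a triangle to the signed sum of its edges. For instance
  ∂bcd = cd − bd + bc,
  ∂bce = ce − be + bc.
The 12×8 boundary matrix has rank 7 and Smith normal form diag(1,1,1,1,1,1,1).

From H_k ≅ ker(∂_k) / im(∂_{k+1}) we obtain:

  H_0: rank C_0 − rank ∂_1 = 6 − 5 = 1, and the invariant factors of ∂_1 are all 1, so H_0 ≅ Z.
  H_1: rank ker ∂_1 − rank ∂_2 = (12 − 5) − 7 = 0, and the invariant factors of ∂_2 are all 1, so H_1 ≅ 0.
  H_2: rank ker ∂_2 − rank ∂_3 = (8 − 7) − 0 = 1, and there is no ∂_3, so H_2 ≅ Z.

As a check, the Euler characteristic is 6 − 12 + 8 = 2, which agrees with 1 − 0 + 1 = 2.

Hence the Betti numbers are b_0 = 1, b_1 = 0, b_2 = 1.

b_0 = 1, b_1 = 0, b_2 = 1.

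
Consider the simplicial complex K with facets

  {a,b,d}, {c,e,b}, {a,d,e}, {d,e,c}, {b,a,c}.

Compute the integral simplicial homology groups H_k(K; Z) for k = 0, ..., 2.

H_0 = Z,  H_1 = Z,  H_2 = 0.

K has 5 vertices, 10 edges, 5 triangles.
rank ∂_0 = 0, rank ∂_1 = 4 ⇒ b_0 = 5 − 0 − 4 = 1; all invariant factors of ∂_1 are 1 so no torsion. So H_0 = Z.
rank ∂_1 = 4, rank ∂_2 = 5 ⇒ b_1 = 10 − 4 − 5 = 1; all invariant factors of ∂_2 are 1 so no torsion. So H_1 = Z.
rank ∂_2 = 5, rank ∂_3 = 0 ⇒ b_2 = 5 − 5 − 0 = 0. So H_2 = 0.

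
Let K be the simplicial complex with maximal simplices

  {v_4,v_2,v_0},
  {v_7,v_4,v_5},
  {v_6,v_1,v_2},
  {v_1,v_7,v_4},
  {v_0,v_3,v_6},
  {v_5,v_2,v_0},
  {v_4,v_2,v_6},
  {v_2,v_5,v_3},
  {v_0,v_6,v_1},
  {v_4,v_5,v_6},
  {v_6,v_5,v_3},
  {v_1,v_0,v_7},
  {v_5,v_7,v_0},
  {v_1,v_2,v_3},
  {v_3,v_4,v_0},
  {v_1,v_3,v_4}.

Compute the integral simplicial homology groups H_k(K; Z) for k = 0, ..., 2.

Order the vertices as v_0 < v_1 < v_2 < v_3 < v_4 < v_5 < v_6 < v_7. Listing each simplex with vertices in this order, K has dimension 2 with simplices:

  0-simplices (8): [v_0], [v_1], [v_2], [v_3], [v_4], [v_5], [v_6], [v_7]
  1-simplices (24): (24 of them)
  2-simplices (16): (16 of them)

so the chain groups are C_0 ≅ Z^8, C_1 ≅ Z^24, C_2 ≅ Z^16.

The boundary map ∂_1: C_1 → C_0 sends each edge [p,q] (with p < q) to q − p. For instance
  ∂[v_0,v_6] = [v_6] − [v_0].
The resulting 8×24 matrix has rank 7, and its Smith normal form has invariant factors (1,1,1,1,1,1,1).

Boundary ∂_2: C_2 → C_1 acts by ∂[p,q,r] = [q,r] − [p,r] + [p,q]. For instance
  ∂[v_1,v_4,v_7] = [v_4,v_7] − [v_1,v_7] + [v_1,v_4],
  ∂[v_0,v_3,v_6] = [v_3,v_6] − [v_0,v_6] + [v_0,v_3].
The resulting 24×16 matrix has rank 15, and its Smith normal form has invariant factors (1,1,1,1,1,1,1,1,1,1,1,1,1,1,1).

Now H_k = ker ∂_k / im ∂_{k+1}, so:

  H_0: rank C_0 − rank ∂_1 = 8 − 7 = 1, and the invariant factors of ∂_1 are all 1, so H_0 = Z.
  H_1: rank ker ∂_1 − rank ∂_2 = (24 − 7) − 15 = 2, and the invariant factors of ∂_2 are all 1, so H_1 = Z^2.
  H_2: rank ker ∂_2 − rank ∂_3 = (16 − 15) − 0 = 1, and there is no ∂_3, so H_2 = Z.

(K is a triangulation of the torus T^2.)

H_0 ≅ Z,  H_1 ≅ Z^2,  H_2 ≅ Z.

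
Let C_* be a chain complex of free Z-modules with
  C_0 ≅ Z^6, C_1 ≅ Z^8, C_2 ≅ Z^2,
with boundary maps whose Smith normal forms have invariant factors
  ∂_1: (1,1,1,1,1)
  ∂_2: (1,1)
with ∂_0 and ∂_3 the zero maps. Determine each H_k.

H_0: b_0 = 6 − 0 − 5 = 1; torsion from ∂_1 factors > 1: none. So H_0 = Z.
H_1: b_1 = 8 − 5 − 2 = 1; torsion from ∂_2 factors > 1: none. So H_1 = Z.
H_2: b_2 = 2 − 2 − 0 = 0; torsion from ∂_3 factors > 1: none. So H_2 = 0.

H_0 = Z,  H_1 = Z,  H_2 = 0.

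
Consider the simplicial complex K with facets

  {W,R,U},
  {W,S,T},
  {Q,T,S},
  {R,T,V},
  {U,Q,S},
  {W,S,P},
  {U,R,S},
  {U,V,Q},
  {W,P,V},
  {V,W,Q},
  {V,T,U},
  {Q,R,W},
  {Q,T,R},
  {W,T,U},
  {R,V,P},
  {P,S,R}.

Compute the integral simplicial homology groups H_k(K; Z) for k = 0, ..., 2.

Take the total order P < Q < R < S < T < U < V < W on the vertex set. Then K (dimension 2) consists of the simplices:

  0-simplices (8): P, Q, R, S, T, U, V, W
  1-simplices (24): PR, PS, PV, PW, QR, QS, QT, QU, QV, QW, RS, RT, RU, RV, RW, ST, SU, SW, TU, TV, TW, UV, UW, VW
  2-simplices (16): PRS, PRV, PSW, PVW, QRT, QRW, QST, QSU, QUV, QVW, RSU, RTV, RUW, STW, TUV, TUW

Hence C_0 ≅ Z^8, C_1 ≅ Z^24, C_2 ≅ Z^16.

The boundary map ∂_1: C_1 → C_0 sends each edge [p,q] (with p < q) to q − p. For instance
  ∂SU = U − S.
As a 8×24 matrix over Z this has rank 7, with invariant factors (1,1,1,1,1,1,1).

The boundary map ∂_2: C_2 → C_1 maps a triangle to the signed sum of its edges. For instance
  ∂QRT = RT − QT + QR,
  ∂PVW = VW − PW + PV.
The 24×16 boundary matrix has rank 15 and Smith normal form diag(1,1,1,1,1,1,1,1,1,1,1,1,1,1,1).

From H_k ≅ ker(∂_k) / im(∂_{k+1}) we obtain:

  H_0: rank C_0 − rank ∂_1 = 8 − 7 = 1, and the invariant factors of ∂_1 are all 1, so H_0 ≅ Z.
  H_1: rank ker ∂_1 − rank ∂_2 = (24 − 7) − 15 = 2, and the invariant factors of ∂_2 are all 1, so H_1 ≅ Z^2.
  H_2: rank ker ∂_2 − rank ∂_3 = (16 − 15) − 0 = 1, and there is no ∂_3, so H_2 ≅ Z.

H_0 = Z,  H_1 = Z^2,  H_2 = Z.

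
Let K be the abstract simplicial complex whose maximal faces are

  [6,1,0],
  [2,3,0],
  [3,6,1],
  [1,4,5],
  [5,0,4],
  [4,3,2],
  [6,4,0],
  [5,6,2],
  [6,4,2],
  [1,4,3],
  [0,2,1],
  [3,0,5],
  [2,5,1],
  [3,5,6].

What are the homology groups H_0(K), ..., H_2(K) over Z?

H_0 = Z,  H_1 = Z^2,  H_2 = Z.

K has 7 vertices, 21 edges, 14 triangles.
rank ∂_0 = 0, rank ∂_1 = 6 ⇒ b_0 = 7 − 0 − 6 = 1; all invariant factors of ∂_1 are 1 so no torsion. So H_0 = Z.
rank ∂_1 = 6, rank ∂_2 = 13 ⇒ b_1 = 21 − 6 − 13 = 2; all invariant factors of ∂_2 are 1 so no torsion. So H_1 = Z^2.
rank ∂_2 = 13, rank ∂_3 = 0 ⇒ b_2 = 14 − 13 − 0 = 1. So H_2 = Z.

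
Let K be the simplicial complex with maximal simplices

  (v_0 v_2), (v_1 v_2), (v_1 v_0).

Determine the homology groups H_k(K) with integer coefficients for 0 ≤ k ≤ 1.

H_0 = Z,  H_1 = Z.

K has 3 vertices, 3 edges.
rank ∂_0 = 0, rank ∂_1 = 2 ⇒ b_0 = 3 − 0 − 2 = 1; all invariant factors of ∂_1 are 1 so no torsion. So H_0 = Z.
rank ∂_1 = 2, rank ∂_2 = 0 ⇒ b_1 = 3 − 2 − 0 = 1. So H_1 = Z.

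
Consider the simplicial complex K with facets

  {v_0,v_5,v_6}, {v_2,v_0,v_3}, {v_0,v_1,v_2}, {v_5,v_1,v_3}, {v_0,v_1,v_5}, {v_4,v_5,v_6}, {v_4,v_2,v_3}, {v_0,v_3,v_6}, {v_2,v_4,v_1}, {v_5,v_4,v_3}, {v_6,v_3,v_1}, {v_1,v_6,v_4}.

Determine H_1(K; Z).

H_1 = Z/2Z.

We work with the vertex ordering v_0 < v_1 < v_2 < v_3 < v_4 < v_5 < v_6. The simplices of K, each written with vertices in increasing order, are:

  0-simplices (7): [v_0], [v_1], [v_2], [v_3], [v_4], [v_5], [v_6]
  1-simplices (18): (18 of them)
  2-simplices (12): (12 of them)

so the chain groups are C_0 ≅ Z^7, C_1 ≅ Z^18, C_2 ≅ Z^12.

Boundary ∂_1: C_1 → C_0 maps an edge to its endpoints' difference, ∂[p,q] = q − p. For instance
  ∂[v_3,v_5] = [v_5] − [v_3].
The resulting 7×18 matrix has rank 6, and its Smith normal form has invariant factors (1,1,1,1,1,1).

Boundary ∂_2: C_2 → C_1 sends each 2-simplex [p,q,r] to [q,r] − [p,r] + [p,q]. For instance
  ∂[v_1,v_3,v_6] = [v_3,v_6] − [v_1,v_6] + [v_1,v_3],
  ∂[v_4,v_5,v_6] = [v_5,v_6] − [v_4,v_6] + [v_4,v_5].
As a 18×12 matrix over Z this has rank 12, with invariant factors (1,1,1,1,1,1,1,1,1,1,1,2).

Computing H_k = (kernel of ∂_k) / (image of ∂_{k+1}):

  H_1: rank ker ∂_1 − rank ∂_2 = (18 − 6) − 12 = 0, and ∂_2 has invariant factor 2 > 1, so H_1 = Z/2Z.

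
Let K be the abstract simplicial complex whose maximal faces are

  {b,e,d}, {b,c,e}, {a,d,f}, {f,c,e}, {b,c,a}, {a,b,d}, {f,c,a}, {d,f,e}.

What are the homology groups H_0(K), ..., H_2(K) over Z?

H_0 ≅ Z,  H_1 = 0,  H_2 ≅ Z.

K has 6 vertices, 12 edges, 8 triangles.
rank ∂_0 = 0, rank ∂_1 = 5 ⇒ b_0 = 6 − 0 − 5 = 1; all invariant factors of ∂_1 are 1 so no torsion. So H_0 = Z.
rank ∂_1 = 5, rank ∂_2 = 7 ⇒ b_1 = 12 − 5 − 7 = 0; all invariant factors of ∂_2 are 1 so no torsion. So H_1 = 0.
rank ∂_2 = 7, rank ∂_3 = 0 ⇒ b_2 = 8 − 7 − 0 = 1. So H_2 = Z.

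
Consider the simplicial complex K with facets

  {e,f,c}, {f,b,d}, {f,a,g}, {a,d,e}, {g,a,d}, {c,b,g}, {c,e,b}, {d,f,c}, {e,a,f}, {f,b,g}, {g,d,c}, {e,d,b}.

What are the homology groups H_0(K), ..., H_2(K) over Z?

H_0 = Z,  H_1 = Z/2,  H_2 = 0.

Take the total order a < b < c < d < e < f < g on the vertex set. Then K (dimension 2) consists of the simplices:

  0-simplices (7): a, b, c, d, e, f, g
  1-simplices (18): ad, ae, af, ag, bc, bd, be, bf, bg, cd, ce, cf, cg, de, df, dg, ef, fg
  2-simplices (12): ade, adg, aef, afg, bce, bcg, bde, bdf, bfg, cdf, cdg, cef

so the chain groups are C_0 ≅ Z^7, C_1 ≅ Z^18, C_2 ≅ Z^12.

∂_1: C_1 → C_0 is given by ∂[p,q] = [q] − [p]. For instance
  ∂cf = f − c.
The resulting 7×18 matrix has rank 6, and its Smith normal form has invariant factors (1,1,1,1,1,1).

The boundary map ∂_2: C_2 → C_1 sends each 2-simplex [p,q,r] to [q,r] − [p,r] + [p,q]. For instance
  ∂afg = fg − ag + af,
  ∂adg = dg − ag + ad.
This gives a 18×12 integer matrix of rank 12; reducing to Smith normal form yields diagonal entries (1,1,1,1,1,1,1,1,1,1,1,2).

Computing H_k = (kernel of ∂_k) / (image of ∂_{k+1}):

  H_0: rank C_0 − rank ∂_1 = 7 − 6 = 1, and the invariant factors of ∂_1 are all 1, so H_0 ≅ Z.
  H_1: rank ker ∂_1 − rank ∂_2 = (18 − 6) − 12 = 0, and ∂_2 has invariant factor 2 > 1, so H_1 ≅ Z/2.
  H_2: rank ker ∂_2 − rank ∂_3 = (12 − 12) − 0 = 0, and there is no ∂_3, so H_2 ≅ 0.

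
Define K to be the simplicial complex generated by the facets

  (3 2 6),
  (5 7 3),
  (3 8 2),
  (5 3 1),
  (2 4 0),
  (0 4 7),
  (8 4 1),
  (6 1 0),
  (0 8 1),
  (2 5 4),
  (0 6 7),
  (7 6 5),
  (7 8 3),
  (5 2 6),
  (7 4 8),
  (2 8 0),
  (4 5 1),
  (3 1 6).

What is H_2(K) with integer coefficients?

Fix the vertex order 0 < 1 < 2 < 3 < 4 < 5 < 6 < 7 < 8 and write every simplex with vertices in increasing order. Then dim K = 2 and the simplices of K are:

  0-simplices (9): [0], [1], [2], [3], [4], [5], [6], [7], [8]
  1-simplices (27): (27 of them)
  2-simplices (18): [0,1,6], [0,1,8], [0,2,4], [0,2,8], [0,4,7], [0,6,7], [1,3,5], [1,3,6], [1,4,5], [1,4,8], [2,3,6], [2,3,8], [2,4,5], [2,5,6], [3,5,7], [3,7,8], [4,7,8], [5,6,7]

Hence C_0 ≅ Z^9, C_1 ≅ Z^27, C_2 ≅ Z^18.

∂_1: C_1 → C_0 is given by ∂[p,q] = [q] − [p]. For instance
  ∂[0,6] = [6] − [0].
The resulting 9×27 matrix has rank 8, and its Smith normal form has invariant factors (1,1,1,1,1,1,1,1).

∂_2: C_2 → C_1 acts by ∂[p,q,r] = [q,r] − [p,r] + [p,q]. For instance
  ∂[2,3,8] = [3,8] − [2,8] + [2,3],
  ∂[0,6,7] = [6,7] − [0,7] + [0,6].
As a 27×18 matrix over Z this has rank 18, with invariant factors (1,1,1,1,1,1,1,1,1,1,1,1,1,1,1,1,1,2).

Now H_k = ker ∂_k / im ∂_{k+1}, so:

  H_2: rank ker ∂_2 − rank ∂_3 = (18 − 18) − 0 = 0, and there is no ∂_3, so H_2 ≅ 0.

(K is a triangulation of the Klein bottle.)

H_2 = 0.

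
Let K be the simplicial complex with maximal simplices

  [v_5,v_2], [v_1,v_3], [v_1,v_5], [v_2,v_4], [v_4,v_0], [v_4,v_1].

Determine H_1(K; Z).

Order the vertices as v_0 < v_1 < v_2 < v_3 < v_4 < v_5. Listing each simplex with vertices in this order, K has dimension 1 with simplices:

  0-simplices (6): [v_0], [v_1], [v_2], [v_3], [v_4], [v_5]
  1-simplices (6): [v_0,v_4], [v_1,v_3], [v_1,v_4], [v_1,v_5], [v_2,v_4], [v_2,v_5]

so the chain groups are C_0 ≅ Z^6, C_1 ≅ Z^6.

∂_1: C_1 → C_0 maps an edge to its endpoints' difference, ∂[p,q] = q − p. For instance
  ∂[v_1,v_5] = [v_5] − [v_1].
As a 6×6 matrix over Z this has rank 5, with invariant factors (1,1,1,1,1).

Now H_k = ker ∂_k / im ∂_{k+1}, so:

  H_1: rank ker ∂_1 − rank ∂_2 = (6 − 5) − 0 = 1, and there is no ∂_2, so H_1 = Z.

H_1 = Z.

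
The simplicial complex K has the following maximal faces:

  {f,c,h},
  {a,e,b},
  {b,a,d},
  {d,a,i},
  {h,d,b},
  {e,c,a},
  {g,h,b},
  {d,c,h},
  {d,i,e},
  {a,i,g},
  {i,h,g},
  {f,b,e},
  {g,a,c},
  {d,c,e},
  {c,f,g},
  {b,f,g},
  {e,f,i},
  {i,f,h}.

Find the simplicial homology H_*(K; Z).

H_0 = Z,  H_1 = Z × Z/2,  H_2 = 0.

Order the vertices as a < b < c < d < e < f < g < h < i. Listing each simplex with vertices in this order, K has dimension 2 with simplices:

  0-simplices (9): a, b, c, d, e, f, g, h, i
  1-simplices (27): ab, ac, ad, ae, ag, ai, bd, be, bf, bg, bh, cd, ce, cf, cg, ch, de, dh, di, ef, ei, fg, fh, fi, gh, gi, hi
  2-simplices (18): abd, abe, ace, acg, adi, agi, bdh, bef, bfg, bgh, cde, cdh, cfg, cfh, dei, efi, fhi, ghi

giving chain groups C_0 ≅ Z^9, C_1 ≅ Z^27, C_2 ≅ Z^18.

∂_1: C_1 → C_0 maps an edge to its endpoints' difference, ∂[p,q] = q − p. For instance
  ∂cg = g − c.
The 9×27 boundary matrix has rank 8 and Smith normal form diag(1,1,1,1,1,1,1,1).

The boundary map ∂_2: C_2 → C_1 sends each 2-simplex [p,q,r] to [q,r] − [p,r] + [p,q]. For instance
  ∂dei = ei − di + de,
  ∂efi = fi − ei + ef.
This gives a 27×18 integer matrix of rank 18; reducing to Smith normal form yields diagonal entries (1,1,1,1,1,1,1,1,1,1,1,1,1,1,1,1,1,2).

Reading off H_k = ker ∂_k / im ∂_{k+1}:

  H_0: rank C_0 − rank ∂_1 = 9 − 8 = 1, and the invariant factors of ∂_1 are all 1, so H_0 ≅ Z.
  H_1: rank ker ∂_1 − rank ∂_2 = (27 − 8) − 18 = 1, and ∂_2 has invariant factor 2 > 1, so H_1 ≅ Z × Z/2.
  H_2: rank ker ∂_2 − rank ∂_3 = (18 − 18) − 0 = 0, and there is no ∂_3, so H_2 ≅ 0.

(K is a triangulation of the Klein bottle.)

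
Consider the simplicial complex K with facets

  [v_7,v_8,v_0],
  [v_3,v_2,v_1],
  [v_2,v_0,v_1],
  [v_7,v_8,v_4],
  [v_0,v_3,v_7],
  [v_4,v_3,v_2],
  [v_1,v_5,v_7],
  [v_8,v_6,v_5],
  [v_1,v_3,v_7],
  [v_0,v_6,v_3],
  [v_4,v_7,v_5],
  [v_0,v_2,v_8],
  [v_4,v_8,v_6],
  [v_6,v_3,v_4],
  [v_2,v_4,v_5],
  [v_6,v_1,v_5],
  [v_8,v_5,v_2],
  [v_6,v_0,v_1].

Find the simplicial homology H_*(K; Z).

We work with the vertex ordering v_0 < v_1 < v_2 < v_3 < v_4 < v_5 < v_6 < v_7 < v_8. The simplices of K, each written with vertices in increasing order, are:

  0-simplices (9): [v_0], [v_1], [v_2], [v_3], [v_4], [v_5], [v_6], [v_7], [v_8]
  1-simplices (27): (27 of them)
  2-simplices (18): (18 of them)

so the chain groups are C_0 ≅ Z^9, C_1 ≅ Z^27, C_2 ≅ Z^18.

Boundary ∂_1: C_1 → C_0 is given by ∂[p,q] = [q] − [p]. For instance
  ∂[v_2,v_5] = [v_5] − [v_2].
The 9×27 boundary matrix has rank 8 and Smith normal form diag(1,1,1,1,1,1,1,1).

Boundary ∂_2: C_2 → C_1 acts by ∂[p,q,r] = [q,r] − [p,r] + [p,q]. For instance
  ∂[v_1,v_5,v_7] = [v_5,v_7] − [v_1,v_7] + [v_1,v_5],
  ∂[v_3,v_4,v_6] = [v_4,v_6] − [v_3,v_6] + [v_3,v_4].
The resulting 27×18 matrix has rank 18, and its Smith normal form has invariant factors (1,1,1,1,1,1,1,1,1,1,1,1,1,1,1,1,1,2).

Now H_k = ker ∂_k / im ∂_{k+1}, so:

  H_0: rank C_0 − rank ∂_1 = 9 − 8 = 1, and the invariant factors of ∂_1 are all 1, so H_0 ≅ Z.
  H_1: rank ker ∂_1 − rank ∂_2 = (27 − 8) − 18 = 1, and ∂_2 has invariant factor 2 > 1, so H_1 ≅ Z ⊕ Z/2.
  H_2: rank ker ∂_2 − rank ∂_3 = (18 − 18) − 0 = 0, and there is no ∂_3, so H_2 ≅ 0.

H_0 ≅ Z,  H_1 ≅ Z ⊕ Z/2,  H_2 = 0.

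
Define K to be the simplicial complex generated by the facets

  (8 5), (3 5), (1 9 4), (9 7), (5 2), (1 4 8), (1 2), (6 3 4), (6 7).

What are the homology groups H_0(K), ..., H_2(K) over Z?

H_0 = Z,  H_1 = Z^3,  H_2 = 0.

Order the vertices as 1 < 2 < 3 < 4 < 5 < 6 < 7 < 8 < 9. Listing each simplex with vertices in this order, K has dimension 2 with simplices:

  0-simplices (9): [1], [2], [3], [4], [5], [6], [7], [8], [9]
  1-simplices (14): [1,2], [1,4], [1,8], [1,9], [2,5], [3,4], [3,5], [3,6], [4,6], [4,8], [4,9], [5,8], [6,7], [7,9]
  2-simplices (3): [1,4,8], [1,4,9], [3,4,6]

so the chain groups are C_0 ≅ Z^9, C_1 ≅ Z^14, C_2 ≅ Z^3.

The boundary map ∂_1: C_1 → C_0 sends each edge [p,q] (with p < q) to q − p. For instance
  ∂[4,9] = [9] − [4].
The 9×14 boundary matrix has rank 8 and Smith normal form diag(1,1,1,1,1,1,1,1).

∂_2: C_2 → C_1 maps a triangle to the signed sum of its edges. For instance
  ∂[1,4,9] = [4,9] − [1,9] + [1,4],
  ∂[3,4,6] = [4,6] − [3,6] + [3,4].
The 14×3 boundary matrix has rank 3 and Smith normal form diag(1,1,1).

Now H_k = ker ∂_k / im ∂_{k+1}, so:

  H_0: rank C_0 − rank ∂_1 = 9 − 8 = 1, and the invariant factors of ∂_1 are all 1, so H_0 = Z.
  H_1: rank ker ∂_1 − rank ∂_2 = (14 − 8) − 3 = 3, and the invariant factors of ∂_2 are all 1, so H_1 = Z^3.
  H_2: rank ker ∂_2 − rank ∂_3 = (3 − 3) − 0 = 0, and there is no ∂_3, so H_2 = 0.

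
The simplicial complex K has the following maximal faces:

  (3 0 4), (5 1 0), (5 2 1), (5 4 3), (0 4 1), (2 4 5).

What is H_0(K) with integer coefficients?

We work with the vertex ordering 0 < 1 < 2 < 3 < 4 < 5. The simplices of K, each written with vertices in increasing order, are:

  0-simplices (6): [0], [1], [2], [3], [4], [5]
  1-simplices (12): [0,1], [0,3], [0,4], [0,5], [1,2], [1,4], [1,5], [2,4], [2,5], [3,4], [3,5], [4,5]
  2-simplices (6): [0,1,4], [0,1,5], [0,3,4], [1,2,5], [2,4,5], [3,4,5]

giving chain groups C_0 ≅ Z^6, C_1 ≅ Z^12, C_2 ≅ Z^6.

Boundary ∂_1: C_1 → C_0 is given by ∂[p,q] = [q] − [p]. For instance
  ∂[0,1] = [1] − [0].
The 6×12 boundary matrix has rank 5 and Smith normal form diag(1,1,1,1,1).

The boundary map ∂_2: C_2 → C_1 maps a triangle to the signed sum of its edges. For instance
  ∂[0,1,4] = [1,4] − [0,4] + [0,1],
  ∂[0,1,5] = [1,5] − [0,5] + [0,1].
The resulting 12×6 matrix has rank 6, and its Smith normal form has invariant factors (1,1,1,1,1,1).

Computing H_k = (kernel of ∂_k) / (image of ∂_{k+1}):

  H_0: rank C_0 − rank ∂_1 = 6 − 5 = 1, and the invariant factors of ∂_1 are all 1, so H_0 ≅ Z.

H_0 ≅ Z.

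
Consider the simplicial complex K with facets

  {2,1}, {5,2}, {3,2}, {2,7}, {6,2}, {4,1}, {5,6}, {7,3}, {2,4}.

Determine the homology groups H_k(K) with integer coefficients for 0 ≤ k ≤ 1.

H_0 ≅ Z,  H_1 ≅ Z^3.

K has 7 vertices, 9 edges.
rank ∂_0 = 0, rank ∂_1 = 6 ⇒ b_0 = 7 − 0 − 6 = 1; all invariant factors of ∂_1 are 1 so no torsion. So H_0 ≅ Z.
rank ∂_1 = 6, rank ∂_2 = 0 ⇒ b_1 = 9 − 6 − 0 = 3. So H_1 ≅ Z^3.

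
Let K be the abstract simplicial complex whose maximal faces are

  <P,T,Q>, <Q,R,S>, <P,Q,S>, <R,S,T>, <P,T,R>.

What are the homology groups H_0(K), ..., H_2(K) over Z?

H_0 = Z,  H_1 = Z,  H_2 = 0.

Fix the vertex order P < Q < R < S < T and write every simplex with vertices in increasing order. Then dim K = 2 and the simplices of K are:

  0-simplices (5): P, Q, R, S, T
  1-simplices (10): PQ, PR, PS, PT, QR, QS, QT, RS, RT, ST
  2-simplices (5): PQS, PQT, PRT, QRS, RST

giving chain groups C_0 ≅ Z^5, C_1 ≅ Z^10, C_2 ≅ Z^5.

∂_1: C_1 → C_0 sends each edge [p,q] (with p < q) to q − p.
This gives a 5×10 integer matrix of rank 4; reducing to Smith normal form yields diagonal entries (1,1,1,1).

The boundary map ∂_2: C_2 → C_1 acts by ∂[p,q,r] = [q,r] − [p,r] + [p,q]. For instance
  ∂RST = ST − RT + RS,
  ∂PRT = RT − PT + PR.
The 10×5 boundary matrix has rank 5 and Smith normal form diag(1,1,1,1,1).

Now H_k = ker ∂_k / im ∂_{k+1}, so:

  H_0: rank C_0 − rank ∂_1 = 5 − 4 = 1, and the invariant factors of ∂_1 are all 1, so H_0 ≅ Z.
  H_1: rank ker ∂_1 − rank ∂_2 = (10 − 4) − 5 = 1, and the invariant factors of ∂_2 are all 1, so H_1 ≅ Z.
  H_2: rank ker ∂_2 − rank ∂_3 = (5 − 5) − 0 = 0, and there is no ∂_3, so H_2 ≅ 0.

As a check, the Euler characteristic is 5 − 10 + 5 = 0, which agrees with 1 − 1 + 0 = 0.
(K is a triangulation of the Möbius band.)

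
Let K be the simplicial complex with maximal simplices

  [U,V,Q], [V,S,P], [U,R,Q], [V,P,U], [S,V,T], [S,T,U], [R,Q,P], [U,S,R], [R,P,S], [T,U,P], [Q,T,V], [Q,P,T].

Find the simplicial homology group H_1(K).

H_1 = Z/2.

Order the vertices as P < Q < R < S < T < U < V. Listing each simplex with vertices in this order, K has dimension 2 with simplices:

  0-simplices (7): P, Q, R, S, T, U, V
  1-simplices (18): PQ, PR, PS, PT, PU, PV, QR, QT, QU, QV, RS, RU, ST, SU, SV, TU, TV, UV
  2-simplices (12): PQR, PQT, PRS, PSV, PTU, PUV, QRU, QTV, QUV, RSU, STU, STV

giving chain groups C_0 ≅ Z^7, C_1 ≅ Z^18, C_2 ≅ Z^12.

The boundary map ∂_1: C_1 → C_0 sends each edge [p,q] (with p < q) to q − p.
The resulting 7×18 matrix has rank 6, and its Smith normal form has invariant factors (1,1,1,1,1,1).

The boundary map ∂_2: C_2 → C_1 acts by ∂[p,q,r] = [q,r] − [p,r] + [p,q]. For instance
  ∂PUV = UV − PV + PU,
  ∂PTU = TU − PU + PT.
As a 18×12 matrix over Z this has rank 12, with invariant factors (1,1,1,1,1,1,1,1,1,1,1,2).

From H_k ≅ ker(∂_k) / im(∂_{k+1}) we obtain:

  H_1: rank ker ∂_1 − rank ∂_2 = (18 − 6) − 12 = 0, and ∂_2 has invariant factor 2 > 1, so H_1 = Z/2.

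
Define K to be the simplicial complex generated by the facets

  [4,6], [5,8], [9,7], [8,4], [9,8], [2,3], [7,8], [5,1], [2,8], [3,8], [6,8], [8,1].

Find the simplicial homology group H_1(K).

K has 9 vertices, 12 edges.
rank ∂_1 = 8, rank ∂_2 = 0 ⇒ b_1 = 12 − 8 − 0 = 4. So H_1 ≅ Z^4.

H_1 = Z^4.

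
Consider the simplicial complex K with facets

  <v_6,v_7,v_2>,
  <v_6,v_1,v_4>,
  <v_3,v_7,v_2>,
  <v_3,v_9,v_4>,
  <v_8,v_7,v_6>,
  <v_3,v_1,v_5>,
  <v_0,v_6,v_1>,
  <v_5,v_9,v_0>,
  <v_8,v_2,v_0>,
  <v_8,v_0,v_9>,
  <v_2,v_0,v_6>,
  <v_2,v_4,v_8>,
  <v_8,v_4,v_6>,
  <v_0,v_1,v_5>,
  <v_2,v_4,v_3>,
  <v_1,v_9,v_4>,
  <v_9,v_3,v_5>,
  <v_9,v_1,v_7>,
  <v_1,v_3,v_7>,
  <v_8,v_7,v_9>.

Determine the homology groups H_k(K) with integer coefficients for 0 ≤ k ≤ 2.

H_0 = Z,  H_1 = Z ⊕ Z/2,  H_2 = 0.

Take the total order v_0 < v_1 < v_2 < v_3 < v_4 < v_5 < v_6 < v_7 < v_8 < v_9 on the vertex set. Then K (dimension 2) consists of the simplices:

  0-simplices (10): [v_0], [v_1], [v_2], [v_3], [v_4], [v_5], [v_6], [v_7], [v_8], [v_9]
  1-simplices (30): (30 of them)
  2-simplices (20): (20 of them)

Hence C_0 ≅ Z^10, C_1 ≅ Z^30, C_2 ≅ Z^20.

The boundary map ∂_1: C_1 → C_0 maps an edge to its endpoints' difference, ∂[p,q] = q − p. For instance
  ∂[v_1,v_3] = [v_3] − [v_1].
The resulting 10×30 matrix has rank 9, and its Smith normal form has invariant factors (1,1,1,1,1,1,1,1,1).

Boundary ∂_2: C_2 → C_1 acts by ∂[p,q,r] = [q,r] − [p,r] + [p,q]. For instance
  ∂[v_1,v_7,v_9] = [v_7,v_9] − [v_1,v_9] + [v_1,v_7],
  ∂[v_1,v_4,v_9] = [v_4,v_9] − [v_1,v_9] + [v_1,v_4].
The 30×20 boundary matrix has rank 20 and Smith normal form diag(1,1,1,1,1,1,1,1,1,1,1,1,1,1,1,1,1,1,1,2).

From H_k ≅ ker(∂_k) / im(∂_{k+1}) we obtain:

  H_0: rank C_0 − rank ∂_1 = 10 − 9 = 1, and the invariant factors of ∂_1 are all 1, so H_0 = Z.
  H_1: rank ker ∂_1 − rank ∂_2 = (30 − 9) − 20 = 1, and ∂_2 has invariant factor 2 > 1, so H_1 = Z ⊕ Z/2.
  H_2: rank ker ∂_2 − rank ∂_3 = (20 − 20) − 0 = 0, and there is no ∂_3, so H_2 = 0.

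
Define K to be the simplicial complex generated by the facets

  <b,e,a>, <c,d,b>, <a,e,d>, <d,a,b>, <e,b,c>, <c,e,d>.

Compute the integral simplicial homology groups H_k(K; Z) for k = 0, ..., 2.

K has 5 vertices, 9 edges, 6 triangles.
rank ∂_0 = 0, rank ∂_1 = 4 ⇒ b_0 = 5 − 0 − 4 = 1; all invariant factors of ∂_1 are 1 so no torsion. So H_0 ≅ Z.
rank ∂_1 = 4, rank ∂_2 = 5 ⇒ b_1 = 9 − 4 − 5 = 0; all invariant factors of ∂_2 are 1 so no torsion. So H_1 ≅ 0.
rank ∂_2 = 5, rank ∂_3 = 0 ⇒ b_2 = 6 − 5 − 0 = 1. So H_2 ≅ Z.

H_0 ≅ Z,  H_1 = 0,  H_2 ≅ Z.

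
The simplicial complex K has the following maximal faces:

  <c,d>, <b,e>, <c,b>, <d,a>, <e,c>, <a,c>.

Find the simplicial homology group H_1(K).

Take the total order a < b < c < d < e on the vertex set. Then K (dimension 1) consists of the simplices:

  0-simplices (5): a, b, c, d, e
  1-simplices (6): ac, ad, bc, be, cd, ce

giving chain groups C_0 ≅ Z^5, C_1 ≅ Z^6.

∂_1: C_1 → C_0 maps an edge to its endpoints' difference, ∂[p,q] = q − p.
This gives a 5×6 integer matrix of rank 4; reducing to Smith normal form yields diagonal entries (1,1,1,1).

Computing H_k = (kernel of ∂_k) / (image of ∂_{k+1}):

  H_1: rank ker ∂_1 − rank ∂_2 = (6 − 4) − 0 = 2, and there is no ∂_2, so H_1 = Z^2.

H_1 ≅ Z^2.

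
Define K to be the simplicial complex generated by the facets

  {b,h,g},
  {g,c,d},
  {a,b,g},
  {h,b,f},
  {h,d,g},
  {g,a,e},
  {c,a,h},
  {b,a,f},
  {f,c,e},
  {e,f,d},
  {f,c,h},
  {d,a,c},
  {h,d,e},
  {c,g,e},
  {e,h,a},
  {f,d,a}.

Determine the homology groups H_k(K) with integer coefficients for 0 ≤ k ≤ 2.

H_0 = Z,  H_1 = Z^2,  H_2 = Z.

Take the total order a < b < c < d < e < f < g < h on the vertex set. Then K (dimension 2) consists of the simplices:

  0-simplices (8): a, b, c, d, e, f, g, h
  1-simplices (24): ab, ac, ad, ae, af, ag, ah, bf, bg, bh, cd, ce, cf, cg, ch, de, df, dg, dh, ef, eg, eh, fh, gh
  2-simplices (16): abf, abg, acd, ach, adf, aeg, aeh, bfh, bgh, cdg, cef, ceg, cfh, def, deh, dgh

giving chain groups C_0 ≅ Z^8, C_1 ≅ Z^24, C_2 ≅ Z^16.

Boundary ∂_1: C_1 → C_0 maps an edge to its endpoints' difference, ∂[p,q] = q − p. For instance
  ∂ad = d − a.
The resulting 8×24 matrix has rank 7, and its Smith normal form has invariant factors (1,1,1,1,1,1,1).

∂_2: C_2 → C_1 sends each 2-simplex [p,q,r] to [q,r] − [p,r] + [p,q]. For instance
  ∂cef = ef − cf + ce,
  ∂adf = df − af + ad.
The resulting 24×16 matrix has rank 15, and its Smith normal form has invariant factors (1,1,1,1,1,1,1,1,1,1,1,1,1,1,1).

Reading off H_k = ker ∂_k / im ∂_{k+1}:

  H_0: rank C_0 − rank ∂_1 = 8 − 7 = 1, and the invariant factors of ∂_1 are all 1, so H_0 ≅ Z.
  H_1: rank ker ∂_1 − rank ∂_2 = (24 − 7) − 15 = 2, and the invariant factors of ∂_2 are all 1, so H_1 ≅ Z^2.
  H_2: rank ker ∂_2 − rank ∂_3 = (16 − 15) − 0 = 1, and there is no ∂_3, so H_2 ≅ Z.

(K is a triangulation of the torus T^2.)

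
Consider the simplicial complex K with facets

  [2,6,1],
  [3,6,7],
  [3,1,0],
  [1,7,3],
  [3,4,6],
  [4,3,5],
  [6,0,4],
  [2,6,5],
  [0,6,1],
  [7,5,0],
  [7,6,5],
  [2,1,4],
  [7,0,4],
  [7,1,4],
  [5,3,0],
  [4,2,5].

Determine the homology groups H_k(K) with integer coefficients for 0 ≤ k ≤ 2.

H_0 ≅ Z,  H_1 ≅ Z^2,  H_2 ≅ Z.

We work with the vertex ordering 0 < 1 < 2 < 3 < 4 < 5 < 6 < 7. The simplices of K, each written with vertices in increasing order, are:

  0-simplices (8): [0], [1], [2], [3], [4], [5], [6], [7]
  1-simplices (24): (24 of them)
  2-simplices (16): [0,1,3], [0,1,6], [0,3,5], [0,4,6], [0,4,7], [0,5,7], [1,2,4], [1,2,6], [1,3,7], [1,4,7], [2,4,5], [2,5,6], [3,4,5], [3,4,6], [3,6,7], [5,6,7]

Hence C_0 ≅ Z^8, C_1 ≅ Z^24, C_2 ≅ Z^16.

∂_1: C_1 → C_0 is given by ∂[p,q] = [q] − [p]. For instance
  ∂[1,4] = [4] − [1].
As a 8×24 matrix over Z this has rank 7, with invariant factors (1,1,1,1,1,1,1).

Boundary ∂_2: C_2 → C_1 acts by ∂[p,q,r] = [q,r] − [p,r] + [p,q]. For instance
  ∂[3,4,6] = [4,6] − [3,6] + [3,4],
  ∂[3,6,7] = [6,7] − [3,7] + [3,6].
The 24×16 boundary matrix has rank 15 and Smith normal form diag(1,1,1,1,1,1,1,1,1,1,1,1,1,1,1).

From H_k ≅ ker(∂_k) / im(∂_{k+1}) we obtain:

  H_0: rank C_0 − rank ∂_1 = 8 − 7 = 1, and the invariant factors of ∂_1 are all 1, so H_0 = Z.
  H_1: rank ker ∂_1 − rank ∂_2 = (24 − 7) − 15 = 2, and the invariant factors of ∂_2 are all 1, so H_1 = Z^2.
  H_2: rank ker ∂_2 − rank ∂_3 = (16 − 15) − 0 = 1, and there is no ∂_3, so H_2 = Z.

As a check, the Euler characteristic is 8 − 24 + 16 = 0, which agrees with 1 − 2 + 1 = 0.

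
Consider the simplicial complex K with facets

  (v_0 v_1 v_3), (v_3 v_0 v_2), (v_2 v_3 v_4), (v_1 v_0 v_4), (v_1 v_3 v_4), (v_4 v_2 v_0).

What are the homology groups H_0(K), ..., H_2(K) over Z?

K has 5 vertices, 9 edges, 6 triangles.
rank ∂_0 = 0, rank ∂_1 = 4 ⇒ b_0 = 5 − 0 − 4 = 1; all invariant factors of ∂_1 are 1 so no torsion. So H_0 ≅ Z.
rank ∂_1 = 4, rank ∂_2 = 5 ⇒ b_1 = 9 − 4 − 5 = 0; all invariant factors of ∂_2 are 1 so no torsion. So H_1 ≅ 0.
rank ∂_2 = 5, rank ∂_3 = 0 ⇒ b_2 = 6 − 5 − 0 = 1. So H_2 ≅ Z.

H_0 ≅ Z,  H_1 = 0,  H_2 ≅ Z.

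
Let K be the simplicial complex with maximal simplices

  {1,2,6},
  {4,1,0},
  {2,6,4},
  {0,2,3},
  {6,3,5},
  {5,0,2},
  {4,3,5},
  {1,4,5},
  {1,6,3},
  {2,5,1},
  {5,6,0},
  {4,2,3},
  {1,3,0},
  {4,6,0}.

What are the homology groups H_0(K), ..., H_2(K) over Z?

H_0 = Z,  H_1 = Z^2,  H_2 = Z.

We work with the vertex ordering 0 < 1 < 2 < 3 < 4 < 5 < 6. The simplices of K, each written with vertices in increasing order, are:

  0-simplices (7): [0], [1], [2], [3], [4], [5], [6]
  1-simplices (21): [0,1], [0,2], [0,3], [0,4], [0,5], [0,6], [1,2], [1,3], [1,4], [1,5], [1,6], [2,3], [2,4], [2,5], [2,6], [3,4], [3,5], [3,6], [4,5], [4,6], [5,6]
  2-simplices (14): [0,1,3], [0,1,4], [0,2,3], [0,2,5], [0,4,6], [0,5,6], [1,2,5], [1,2,6], [1,3,6], [1,4,5], [2,3,4], [2,4,6], [3,4,5], [3,5,6]

so the chain groups are C_0 ≅ Z^7, C_1 ≅ Z^21, C_2 ≅ Z^14.

∂_1: C_1 → C_0 sends each edge [p,q] (with p < q) to q − p.
As a 7×21 matrix over Z this has rank 6, with invariant factors (1,1,1,1,1,1).

Boundary ∂_2: C_2 → C_1 sends each 2-simplex [p,q,r] to [q,r] − [p,r] + [p,q]. For instance
  ∂[0,2,5] = [2,5] − [0,5] + [0,2],
  ∂[0,2,3] = [2,3] − [0,3] + [0,2].
As a 21×14 matrix over Z this has rank 13, with invariant factors (1,1,1,1,1,1,1,1,1,1,1,1,1).

From H_k ≅ ker(∂_k) / im(∂_{k+1}) we obtain:

  H_0: rank C_0 − rank ∂_1 = 7 − 6 = 1, and the invariant factors of ∂_1 are all 1, so H_0 ≅ Z.
  H_1: rank ker ∂_1 − rank ∂_2 = (21 − 6) − 13 = 2, and the invariant factors of ∂_2 are all 1, so H_1 ≅ Z^2.
  H_2: rank ker ∂_2 − rank ∂_3 = (14 − 13) − 0 = 1, and there is no ∂_3, so H_2 ≅ Z.

(K is a triangulation of the torus T^2.)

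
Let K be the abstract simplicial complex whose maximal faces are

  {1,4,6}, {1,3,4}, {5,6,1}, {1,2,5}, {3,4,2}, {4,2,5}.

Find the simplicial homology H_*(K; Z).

Order the vertices as 1 < 2 < 3 < 4 < 5 < 6. Listing each simplex with vertices in this order, K has dimension 2 with simplices:

  0-simplices (6): [1], [2], [3], [4], [5], [6]
  1-simplices (12): [1,2], [1,3], [1,4], [1,5], [1,6], [2,3], [2,4], [2,5], [3,4], [4,5], [4,6], [5,6]
  2-simplices (6): [1,2,5], [1,3,4], [1,4,6], [1,5,6], [2,3,4], [2,4,5]

so the chain groups are C_0 ≅ Z^6, C_1 ≅ Z^12, C_2 ≅ Z^6.

Boundary ∂_1: C_1 → C_0 is given by ∂[p,q] = [q] − [p]. For instance
  ∂[3,4] = [4] − [3].
The resulting 6×12 matrix has rank 5, and its Smith normal form has invariant factors (1,1,1,1,1).

Boundary ∂_2: C_2 → C_1 sends each 2-simplex [p,q,r] to [q,r] − [p,r] + [p,q]. For instance
  ∂[2,3,4] = [3,4] − [2,4] + [2,3],
  ∂[1,2,5] = [2,5] − [1,5] + [1,2].
The 12×6 boundary matrix has rank 6 and Smith normal form diag(1,1,1,1,1,1).

Computing H_k = (kernel of ∂_k) / (image of ∂_{k+1}):

  H_0: rank C_0 − rank ∂_1 = 6 − 5 = 1, and the invariant factors of ∂_1 are all 1, so H_0 ≅ Z.
  H_1: rank ker ∂_1 − rank ∂_2 = (12 − 5) − 6 = 1, and the invariant factors of ∂_2 are all 1, so H_1 ≅ Z.
  H_2: rank ker ∂_2 − rank ∂_3 = (6 − 6) − 0 = 0, and there is no ∂_3, so H_2 ≅ 0.

As a check, the Euler characteristic is 6 − 12 + 6 = 0, which agrees with 1 − 1 + 0 = 0.
(K is a triangulation of the cylinder S^1 x I.)

H_0 ≅ Z,  H_1 ≅ Z,  H_2 = 0.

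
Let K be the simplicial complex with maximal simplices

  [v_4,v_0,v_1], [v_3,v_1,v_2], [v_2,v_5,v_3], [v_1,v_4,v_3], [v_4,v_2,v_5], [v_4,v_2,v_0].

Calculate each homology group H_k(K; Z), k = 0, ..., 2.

We work with the vertex ordering v_0 < v_1 < v_2 < v_3 < v_4 < v_5. The simplices of K, each written with vertices in increasing order, are:

  0-simplices (6): [v_0], [v_1], [v_2], [v_3], [v_4], [v_5]
  1-simplices (12): [v_0,v_1], [v_0,v_2], [v_0,v_4], [v_1,v_2], [v_1,v_3], [v_1,v_4], [v_2,v_3], [v_2,v_4], [v_2,v_5], [v_3,v_4], [v_3,v_5], [v_4,v_5]
  2-simplices (6): [v_0,v_1,v_4], [v_0,v_2,v_4], [v_1,v_2,v_3], [v_1,v_3,v_4], [v_2,v_3,v_5], [v_2,v_4,v_5]

so the chain groups are C_0 ≅ Z^6, C_1 ≅ Z^12, C_2 ≅ Z^6.

∂_1: C_1 → C_0 maps an edge to its endpoints' difference, ∂[p,q] = q − p.
The 6×12 boundary matrix has rank 5 and Smith normal form diag(1,1,1,1,1).

∂_2: C_2 → C_1 maps a triangle to the signed sum of its edges. For instance
  ∂[v_1,v_3,v_4] = [v_3,v_4] − [v_1,v_4] + [v_1,v_3],
  ∂[v_0,v_2,v_4] = [v_2,v_4] − [v_0,v_4] + [v_0,v_2].
The 12×6 boundary matrix has rank 6 and Smith normal form diag(1,1,1,1,1,1).

Now H_k = ker ∂_k / im ∂_{k+1}, so:

  H_0: rank C_0 − rank ∂_1 = 6 − 5 = 1, and the invariant factors of ∂_1 are all 1, so H_0 ≅ Z.
  H_1: rank ker ∂_1 − rank ∂_2 = (12 − 5) − 6 = 1, and the invariant factors of ∂_2 are all 1, so H_1 ≅ Z.
  H_2: rank ker ∂_2 − rank ∂_3 = (6 − 6) − 0 = 0, and there is no ∂_3, so H_2 ≅ 0.

As a check, the Euler characteristic is 6 − 12 + 6 = 0, which agrees with 1 − 1 + 0 = 0.

H_0 = Z,  H_1 = Z,  H_2 = 0.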